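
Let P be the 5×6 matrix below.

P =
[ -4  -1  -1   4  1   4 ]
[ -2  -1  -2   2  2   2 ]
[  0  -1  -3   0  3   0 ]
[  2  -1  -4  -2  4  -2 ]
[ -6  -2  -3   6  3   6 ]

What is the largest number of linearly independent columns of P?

2

Row reduce to echelon form.
R2 ← R2 − (1/2)·R1: [0, -1/2, -3/2, 0, 3/2, 0]
R4 ← R4 + (1/2)·R1: [0, -3/2, -9/2, 0, 9/2, 0]
R5 ← R5 − (3/2)·R1: [0, -1/2, -3/2, 0, 3/2, 0]
R3 ← R3 − (2)·R2: [0, 0, 0, 0, 0, 0]
R4 ← R4 − (3)·R2: [0, 0, 0, 0, 0, 0]
R5 ← R5 − R2: [0, 0, 0, 0, 0, 0]
Echelon form has 2 nonzero rows, so rank(P) = 2.
The rank gives the maximum number of linearly independent columns: 2.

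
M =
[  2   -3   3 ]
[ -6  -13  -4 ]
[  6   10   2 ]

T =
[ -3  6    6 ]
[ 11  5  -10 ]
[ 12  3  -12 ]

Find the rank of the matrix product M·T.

First compute MT:
[[ -3,   6,   6],
 [-173, -113, 142],
 [116,  92, -88]]
Now row reduce the product.
R2 ← R2 − (173/3)·R1: [0, -459, -204]
R3 ← R3 + (116/3)·R1: [0, 324, 144]
R3 ← R3 + (12/17)·R2: [0, 0, 0]
2 nonzero rows, so rank(MT) = 2.

2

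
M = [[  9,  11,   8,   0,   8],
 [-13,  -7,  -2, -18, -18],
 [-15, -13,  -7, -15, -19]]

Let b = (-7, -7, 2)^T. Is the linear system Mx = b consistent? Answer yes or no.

yes

Row reduce the augmented matrix [M | b].
R2 ← R2 + (13/9)·R1: [0, 80/9, 86/9, -18, -58/9, -154/9]
R3 ← R3 + (5/3)·R1: [0, 16/3, 19/3, -15, -17/3, -29/3]
R3 ← R3 − (3/5)·R2: [0, 0, 3/5, -21/5, -9/5, 3/5]
The echelon form has 3 nonzero rows, and every pivot lies in the first 5 columns, so rank(M) = rank([M|b]) = 3.
The system is consistent.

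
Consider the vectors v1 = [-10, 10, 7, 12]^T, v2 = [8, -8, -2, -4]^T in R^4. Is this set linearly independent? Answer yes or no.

yes

Form the matrix with these vectors as rows and row reduce.
R2 ← R2 + (4/5)·R1: [0, 0, 18/5, 28/5]
2 nonzero rows, so the 2 vectors span a space of dimension 2.
Since 2 = 2, the vectors are linearly independent.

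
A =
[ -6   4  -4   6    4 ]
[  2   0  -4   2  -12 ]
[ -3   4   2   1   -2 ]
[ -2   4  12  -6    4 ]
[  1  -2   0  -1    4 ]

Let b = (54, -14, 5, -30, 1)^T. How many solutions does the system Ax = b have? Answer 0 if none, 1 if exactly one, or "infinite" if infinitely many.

Row reduce the augmented matrix [A | b].
R2 ← R2 + (1/3)·R1: [0, 4/3, -16/3, 4, -32/3, 4]
R3 ← R3 − (1/2)·R1: [0, 2, 4, -2, -4, -22]
R4 ← R4 − (1/3)·R1: [0, 8/3, 40/3, -8, 8/3, -48]
R5 ← R5 + (1/6)·R1: [0, -4/3, -2/3, 0, 14/3, 10]
R3 ← R3 − (3/2)·R2: [0, 0, 12, -8, 12, -28]
R4 ← R4 − (2)·R2: [0, 0, 24, -16, 24, -56]
R5 ← R5 + R2: [0, 0, -6, 4, -6, 14]
R4 ← R4 − (2)·R3: [0, 0, 0, 0, 0, 0]
R5 ← R5 + (1/2)·R3: [0, 0, 0, 0, 0, 0]
The echelon form has 3 nonzero rows, and every pivot lies in the first 5 columns, so rank(A) = rank([A|b]) = 3.
The system is consistent.
rank = 3 < 5 unknowns, so there are infinitely many solutions.

infinite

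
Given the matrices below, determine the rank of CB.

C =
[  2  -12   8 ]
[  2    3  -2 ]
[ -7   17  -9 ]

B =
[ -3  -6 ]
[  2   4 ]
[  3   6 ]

First compute CB:
[[ -6, -12],
 [ -6, -12],
 [ 28,  56]]
Now row reduce the product.
R2 ← R2 − R1: [0, 0]
R3 ← R3 + (14/3)·R1: [0, 0]
1 nonzero row, so rank(CB) = 1.

1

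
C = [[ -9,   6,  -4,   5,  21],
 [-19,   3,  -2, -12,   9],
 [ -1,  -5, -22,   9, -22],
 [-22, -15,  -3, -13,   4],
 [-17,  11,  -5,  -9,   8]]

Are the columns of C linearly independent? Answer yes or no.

Row reduce C to echelon form.
R2 ← R2 − (19/9)·R1: [0, -29/3, 58/9, -203/9, -106/3]
R3 ← R3 − (1/9)·R1: [0, -17/3, -194/9, 76/9, -73/3]
R4 ← R4 − (22/9)·R1: [0, -89/3, 61/9, -227/9, -142/3]
R5 ← R5 − (17/9)·R1: [0, -1/3, 23/9, -166/9, -95/3]
R3 ← R3 − (17/29)·R2: [0, 0, -76/3, 65/3, -105/29]
R4 ← R4 − (89/29)·R2: [0, 0, -13, 44, 1772/29]
R5 ← R5 − (1/29)·R2: [0, 0, 7/3, -53/3, -883/29]
R4 ← R4 − (39/76)·R3: [0, 0, 0, 2499/76, 138767/2204]
R5 ← R5 + (7/76)·R3: [0, 0, 0, -1191/76, -67843/2204]
R5 ← R5 + (397/833)·R4: [0, 0, 0, 0, -18720/24157]
5 pivots among 5 columns.
Every column is a pivot column, so the columns are linearly independent.

yes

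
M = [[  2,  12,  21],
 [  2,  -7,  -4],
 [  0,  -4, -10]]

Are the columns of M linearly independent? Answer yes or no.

Row reduce M to echelon form.
R2 ← R2 − R1: [0, -19, -25]
R3 ← R3 − (4/19)·R2: [0, 0, -90/19]
3 pivots among 3 columns.
Every column is a pivot column, so the columns are linearly independent.

yes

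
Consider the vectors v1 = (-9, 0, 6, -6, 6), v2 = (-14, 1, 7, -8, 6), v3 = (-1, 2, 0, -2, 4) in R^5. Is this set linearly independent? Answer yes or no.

yes

Form the matrix with these vectors as rows and row reduce.
R2 ← R2 − (14/9)·R1: [0, 1, -7/3, 4/3, -10/3]
R3 ← R3 − (1/9)·R1: [0, 2, -2/3, -4/3, 10/3]
R3 ← R3 − (2)·R2: [0, 0, 4, -4, 10]
3 nonzero rows, so the 3 vectors span a space of dimension 3.
Since 3 = 3, the vectors are linearly independent.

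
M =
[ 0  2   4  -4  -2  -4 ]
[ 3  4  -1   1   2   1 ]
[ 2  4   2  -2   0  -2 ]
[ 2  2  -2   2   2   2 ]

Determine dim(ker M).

Row reduce to echelon form.
Swap R1 ↔ R2
R3 ← R3 − (2/3)·R1: [0, 4/3, 8/3, -8/3, -4/3, -8/3]
R4 ← R4 − (2/3)·R1: [0, -2/3, -4/3, 4/3, 2/3, 4/3]
R3 ← R3 − (2/3)·R2: [0, 0, 0, 0, 0, 0]
R4 ← R4 + (1/3)·R2: [0, 0, 0, 0, 0, 0]
2 nonzero rows, so rank(M) = 2.
M has 6 columns; by rank–nullity, nullity = 6 − 2 = 4.

4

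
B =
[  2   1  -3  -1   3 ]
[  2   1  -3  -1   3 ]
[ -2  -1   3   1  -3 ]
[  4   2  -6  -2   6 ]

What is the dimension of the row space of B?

Row reduce to echelon form.
R2 ← R2 − R1: [0, 0, 0, 0, 0]
R3 ← R3 + R1: [0, 0, 0, 0, 0]
R4 ← R4 − (2)·R1: [0, 0, 0, 0, 0]
Echelon form has 1 nonzero row, so rank(B) = 1.
The row space has dimension equal to the rank: 1.

1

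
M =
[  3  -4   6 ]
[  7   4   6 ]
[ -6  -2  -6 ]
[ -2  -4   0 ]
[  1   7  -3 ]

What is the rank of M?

2

Row reduce to echelon form.
R2 ← R2 − (7/3)·R1: [0, 40/3, -8]
R3 ← R3 + (2)·R1: [0, -10, 6]
R4 ← R4 + (2/3)·R1: [0, -20/3, 4]
R5 ← R5 − (1/3)·R1: [0, 25/3, -5]
R3 ← R3 + (3/4)·R2: [0, 0, 0]
R4 ← R4 + (1/2)·R2: [0, 0, 0]
R5 ← R5 − (5/8)·R2: [0, 0, 0]
Echelon form has 2 nonzero rows, so rank(M) = 2.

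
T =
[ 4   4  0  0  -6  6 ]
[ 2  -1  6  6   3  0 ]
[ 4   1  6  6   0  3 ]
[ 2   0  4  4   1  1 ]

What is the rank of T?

2

Row reduce to echelon form.
R2 ← R2 − (1/2)·R1: [0, -3, 6, 6, 6, -3]
R3 ← R3 − R1: [0, -3, 6, 6, 6, -3]
R4 ← R4 − (1/2)·R1: [0, -2, 4, 4, 4, -2]
R3 ← R3 − R2: [0, 0, 0, 0, 0, 0]
R4 ← R4 − (2/3)·R2: [0, 0, 0, 0, 0, 0]
Echelon form has 2 nonzero rows, so rank(T) = 2.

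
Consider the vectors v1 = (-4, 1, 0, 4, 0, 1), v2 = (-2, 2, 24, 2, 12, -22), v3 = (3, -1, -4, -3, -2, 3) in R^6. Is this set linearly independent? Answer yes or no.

no

Form the matrix with these vectors as rows and row reduce.
R2 ← R2 − (1/2)·R1: [0, 3/2, 24, 0, 12, -45/2]
R3 ← R3 + (3/4)·R1: [0, -1/4, -4, 0, -2, 15/4]
R3 ← R3 + (1/6)·R2: [0, 0, 0, 0, 0, 0]
2 nonzero rows, so the 3 vectors span a space of dimension 2.
Since 2 < 3, the vectors are linearly dependent.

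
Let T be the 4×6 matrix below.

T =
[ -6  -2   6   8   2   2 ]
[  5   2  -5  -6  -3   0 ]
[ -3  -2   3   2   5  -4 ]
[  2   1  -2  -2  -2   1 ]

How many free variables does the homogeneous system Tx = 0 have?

4

Row reduce to echelon form.
R2 ← R2 + (5/6)·R1: [0, 1/3, 0, 2/3, -4/3, 5/3]
R3 ← R3 − (1/2)·R1: [0, -1, 0, -2, 4, -5]
R4 ← R4 + (1/3)·R1: [0, 1/3, 0, 2/3, -4/3, 5/3]
R3 ← R3 + (3)·R2: [0, 0, 0, 0, 0, 0]
R4 ← R4 − R2: [0, 0, 0, 0, 0, 0]
2 nonzero rows, so rank(T) = 2.
T has 6 columns; by rank–nullity, nullity = 6 − 2 = 4.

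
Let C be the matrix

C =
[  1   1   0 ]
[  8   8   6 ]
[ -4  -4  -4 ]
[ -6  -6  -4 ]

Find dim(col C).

2

Row reduce to echelon form.
R2 ← R2 − (8)·R1: [0, 0, 6]
R3 ← R3 + (4)·R1: [0, 0, -4]
R4 ← R4 + (6)·R1: [0, 0, -4]
R3 ← R3 + (2/3)·R2: [0, 0, 0]
R4 ← R4 + (2/3)·R2: [0, 0, 0]
Echelon form has 2 nonzero rows, so rank(C) = 2.
The column space has dimension equal to the rank: 2.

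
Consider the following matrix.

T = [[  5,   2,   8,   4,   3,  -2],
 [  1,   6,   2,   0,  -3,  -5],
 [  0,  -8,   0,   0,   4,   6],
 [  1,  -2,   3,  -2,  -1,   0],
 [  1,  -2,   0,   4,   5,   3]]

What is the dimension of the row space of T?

Row reduce to echelon form.
R2 ← R2 − (1/5)·R1: [0, 28/5, 2/5, -4/5, -18/5, -23/5]
R4 ← R4 − (1/5)·R1: [0, -12/5, 7/5, -14/5, -8/5, 2/5]
R5 ← R5 − (1/5)·R1: [0, -12/5, -8/5, 16/5, 22/5, 17/5]
R3 ← R3 + (10/7)·R2: [0, 0, 4/7, -8/7, -8/7, -4/7]
R4 ← R4 + (3/7)·R2: [0, 0, 11/7, -22/7, -22/7, -11/7]
R5 ← R5 + (3/7)·R2: [0, 0, -10/7, 20/7, 20/7, 10/7]
R4 ← R4 − (11/4)·R3: [0, 0, 0, 0, 0, 0]
R5 ← R5 + (5/2)·R3: [0, 0, 0, 0, 0, 0]
Echelon form has 3 nonzero rows, so rank(T) = 3.
The row space has dimension equal to the rank: 3.

3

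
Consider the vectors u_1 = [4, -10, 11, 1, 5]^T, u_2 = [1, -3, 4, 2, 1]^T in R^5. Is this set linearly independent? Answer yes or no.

Form the matrix with these vectors as rows and row reduce.
R2 ← R2 − (1/4)·R1: [0, -1/2, 5/4, 7/4, -1/4]
2 nonzero rows, so the 2 vectors span a space of dimension 2.
Since 2 = 2, the vectors are linearly independent.

yes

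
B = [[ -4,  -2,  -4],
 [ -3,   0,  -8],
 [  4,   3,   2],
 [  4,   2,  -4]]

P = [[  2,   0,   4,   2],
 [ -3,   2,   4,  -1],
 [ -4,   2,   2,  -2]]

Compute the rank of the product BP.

First compute BP:
[[ 14, -12, -32,   2],
 [ 26, -16, -28,  10],
 [ -9,  10,  32,   1],
 [ 18,  -4,  16,  14]]
Now row reduce the product.
R2 ← R2 − (13/7)·R1: [0, 44/7, 220/7, 44/7]
R3 ← R3 + (9/14)·R1: [0, 16/7, 80/7, 16/7]
R4 ← R4 − (9/7)·R1: [0, 80/7, 400/7, 80/7]
R3 ← R3 − (4/11)·R2: [0, 0, 0, 0]
R4 ← R4 − (20/11)·R2: [0, 0, 0, 0]
2 nonzero rows, so rank(BP) = 2.

2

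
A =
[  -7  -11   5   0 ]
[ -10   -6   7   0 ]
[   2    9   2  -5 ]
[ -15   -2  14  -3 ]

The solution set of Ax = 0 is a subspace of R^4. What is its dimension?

0

Row reduce to echelon form.
R2 ← R2 − (10/7)·R1: [0, 68/7, -1/7, 0]
R3 ← R3 + (2/7)·R1: [0, 41/7, 24/7, -5]
R4 ← R4 − (15/7)·R1: [0, 151/7, 23/7, -3]
R3 ← R3 − (41/68)·R2: [0, 0, 239/68, -5]
R4 ← R4 − (151/68)·R2: [0, 0, 245/68, -3]
R4 ← R4 − (245/239)·R3: [0, 0, 0, 508/239]
4 nonzero rows, so rank(A) = 4.
A has 4 columns; by rank–nullity, nullity = 4 − 4 = 0.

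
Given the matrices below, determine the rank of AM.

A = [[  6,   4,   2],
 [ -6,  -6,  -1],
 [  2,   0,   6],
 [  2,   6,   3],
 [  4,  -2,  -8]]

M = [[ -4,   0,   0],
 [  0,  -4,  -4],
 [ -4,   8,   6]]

3

First compute AM:
[[-32,   0,  -4],
 [ 28,  16,  18],
 [-32,  48,  36],
 [-20,   0,  -6],
 [ 16, -56, -40]]
Now row reduce the product.
R2 ← R2 + (7/8)·R1: [0, 16, 29/2]
R3 ← R3 − R1: [0, 48, 40]
R4 ← R4 − (5/8)·R1: [0, 0, -7/2]
R5 ← R5 + (1/2)·R1: [0, -56, -42]
R3 ← R3 − (3)·R2: [0, 0, -7/2]
R5 ← R5 + (7/2)·R2: [0, 0, 35/4]
R4 ← R4 − R3: [0, 0, 0]
R5 ← R5 + (5/2)·R3: [0, 0, 0]
3 nonzero rows, so rank(AM) = 3.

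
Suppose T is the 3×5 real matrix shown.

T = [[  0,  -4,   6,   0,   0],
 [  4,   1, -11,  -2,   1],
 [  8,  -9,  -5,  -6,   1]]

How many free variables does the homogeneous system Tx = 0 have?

Row reduce to echelon form.
Swap R1 ↔ R2
R3 ← R3 − (2)·R1: [0, -11, 17, -2, -1]
R3 ← R3 − (11/4)·R2: [0, 0, 1/2, -2, -1]
3 nonzero rows, so rank(T) = 3.
T has 5 columns; by rank–nullity, nullity = 5 − 3 = 2.

2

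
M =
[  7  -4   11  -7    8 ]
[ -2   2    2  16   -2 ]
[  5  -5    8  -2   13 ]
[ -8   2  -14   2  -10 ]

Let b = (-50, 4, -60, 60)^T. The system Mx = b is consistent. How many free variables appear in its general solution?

1

Row reduce the augmented matrix [M | b].
R2 ← R2 + (2/7)·R1: [0, 6/7, 36/7, 14, 2/7, -72/7]
R3 ← R3 − (5/7)·R1: [0, -15/7, 1/7, 3, 51/7, -170/7]
R4 ← R4 + (8/7)·R1: [0, -18/7, -10/7, -6, -6/7, 20/7]
R3 ← R3 + (5/2)·R2: [0, 0, 13, 38, 8, -50]
R4 ← R4 + (3)·R2: [0, 0, 14, 36, 0, -28]
R4 ← R4 − (14/13)·R3: [0, 0, 0, -64/13, -112/13, 336/13]
The echelon form has 4 nonzero rows, and every pivot lies in the first 5 columns, so rank(M) = rank([M|b]) = 4.
The system is consistent.
Free variables = (unknowns) − (rank) = 5 − 4 = 1.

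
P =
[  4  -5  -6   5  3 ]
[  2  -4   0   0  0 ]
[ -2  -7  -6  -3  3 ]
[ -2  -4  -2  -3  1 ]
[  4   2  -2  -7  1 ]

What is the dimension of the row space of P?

Row reduce to echelon form.
R2 ← R2 − (1/2)·R1: [0, -3/2, 3, -5/2, -3/2]
R3 ← R3 + (1/2)·R1: [0, -19/2, -9, -1/2, 9/2]
R4 ← R4 + (1/2)·R1: [0, -13/2, -5, -1/2, 5/2]
R5 ← R5 − R1: [0, 7, 4, -12, -2]
R3 ← R3 − (19/3)·R2: [0, 0, -28, 46/3, 14]
R4 ← R4 − (13/3)·R2: [0, 0, -18, 31/3, 9]
R5 ← R5 + (14/3)·R2: [0, 0, 18, -71/3, -9]
R4 ← R4 − (9/14)·R3: [0, 0, 0, 10/21, 0]
R5 ← R5 + (9/14)·R3: [0, 0, 0, -290/21, 0]
R5 ← R5 + (29)·R4: [0, 0, 0, 0, 0]
Echelon form has 4 nonzero rows, so rank(P) = 4.
The row space has dimension equal to the rank: 4.

4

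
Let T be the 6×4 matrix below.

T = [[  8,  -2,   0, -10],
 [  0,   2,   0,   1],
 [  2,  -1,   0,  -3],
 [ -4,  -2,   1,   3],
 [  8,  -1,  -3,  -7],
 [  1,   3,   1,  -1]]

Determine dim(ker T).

0

Row reduce to echelon form.
R3 ← R3 − (1/4)·R1: [0, -1/2, 0, -1/2]
R4 ← R4 + (1/2)·R1: [0, -3, 1, -2]
R5 ← R5 − R1: [0, 1, -3, 3]
R6 ← R6 − (1/8)·R1: [0, 13/4, 1, 1/4]
R3 ← R3 + (1/4)·R2: [0, 0, 0, -1/4]
R4 ← R4 + (3/2)·R2: [0, 0, 1, -1/2]
R5 ← R5 − (1/2)·R2: [0, 0, -3, 5/2]
R6 ← R6 − (13/8)·R2: [0, 0, 1, -11/8]
Swap R3 ↔ R4
R5 ← R5 + (3)·R3: [0, 0, 0, 1]
R6 ← R6 − R3: [0, 0, 0, -7/8]
R5 ← R5 + (4)·R4: [0, 0, 0, 0]
R6 ← R6 − (7/2)·R4: [0, 0, 0, 0]
4 nonzero rows, so rank(T) = 4.
T has 4 columns; by rank–nullity, nullity = 4 − 4 = 0.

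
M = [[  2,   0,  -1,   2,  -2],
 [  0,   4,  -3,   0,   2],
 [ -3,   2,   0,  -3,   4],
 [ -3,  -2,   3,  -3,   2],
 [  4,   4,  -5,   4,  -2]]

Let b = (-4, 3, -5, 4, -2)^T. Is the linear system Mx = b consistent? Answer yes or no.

no

Row reduce the augmented matrix [M | b].
R3 ← R3 + (3/2)·R1: [0, 2, -3/2, 0, 1, -11]
R4 ← R4 + (3/2)·R1: [0, -2, 3/2, 0, -1, -2]
R5 ← R5 − (2)·R1: [0, 4, -3, 0, 2, 6]
R3 ← R3 − (1/2)·R2: [0, 0, 0, 0, 0, -25/2]
R4 ← R4 + (1/2)·R2: [0, 0, 0, 0, 0, -1/2]
R5 ← R5 − R2: [0, 0, 0, 0, 0, 3]
R4 ← R4 − (1/25)·R3: [0, 0, 0, 0, 0, 0]
R5 ← R5 + (6/25)·R3: [0, 0, 0, 0, 0, 0]
The echelon form has 3 nonzero rows; the last pivot sits in the augmented column, so rank(M) = 2 but rank([M|b]) = 3.
Since the ranks differ, the system is inconsistent.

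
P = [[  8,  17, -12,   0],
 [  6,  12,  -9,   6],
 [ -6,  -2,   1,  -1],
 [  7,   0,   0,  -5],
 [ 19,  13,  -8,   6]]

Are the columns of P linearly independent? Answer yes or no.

Row reduce P to echelon form.
R2 ← R2 − (3/4)·R1: [0, -3/4, 0, 6]
R3 ← R3 + (3/4)·R1: [0, 43/4, -8, -1]
R4 ← R4 − (7/8)·R1: [0, -119/8, 21/2, -5]
R5 ← R5 − (19/8)·R1: [0, -219/8, 41/2, 6]
R3 ← R3 + (43/3)·R2: [0, 0, -8, 85]
R4 ← R4 − (119/6)·R2: [0, 0, 21/2, -124]
R5 ← R5 − (73/2)·R2: [0, 0, 41/2, -213]
R4 ← R4 + (21/16)·R3: [0, 0, 0, -199/16]
R5 ← R5 + (41/16)·R3: [0, 0, 0, 77/16]
R5 ← R5 + (77/199)·R4: [0, 0, 0, 0]
4 pivots among 4 columns.
Every column is a pivot column, so the columns are linearly independent.

yes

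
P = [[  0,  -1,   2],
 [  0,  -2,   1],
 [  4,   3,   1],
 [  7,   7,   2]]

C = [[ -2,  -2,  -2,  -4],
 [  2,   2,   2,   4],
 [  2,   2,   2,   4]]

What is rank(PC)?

1

First compute PC:
[[  2,   2,   2,   4],
 [ -2,  -2,  -2,  -4],
 [  0,   0,   0,   0],
 [  4,   4,   4,   8]]
Now row reduce the product.
R2 ← R2 + R1: [0, 0, 0, 0]
R4 ← R4 − (2)·R1: [0, 0, 0, 0]
1 nonzero row, so rank(PC) = 1.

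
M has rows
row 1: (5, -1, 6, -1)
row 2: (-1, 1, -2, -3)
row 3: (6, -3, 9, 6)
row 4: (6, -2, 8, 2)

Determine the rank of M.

2

Row reduce to echelon form.
R2 ← R2 + (1/5)·R1: [0, 4/5, -4/5, -16/5]
R3 ← R3 − (6/5)·R1: [0, -9/5, 9/5, 36/5]
R4 ← R4 − (6/5)·R1: [0, -4/5, 4/5, 16/5]
R3 ← R3 + (9/4)·R2: [0, 0, 0, 0]
R4 ← R4 + R2: [0, 0, 0, 0]
Echelon form has 2 nonzero rows, so rank(M) = 2.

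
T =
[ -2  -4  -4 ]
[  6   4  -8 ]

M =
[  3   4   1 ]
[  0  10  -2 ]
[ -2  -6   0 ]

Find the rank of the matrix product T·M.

First compute TM:
[[  2, -24,   6],
 [ 34, 112,  -2]]
Now row reduce the product.
R2 ← R2 − (17)·R1: [0, 520, -104]
2 nonzero rows, so rank(TM) = 2.

2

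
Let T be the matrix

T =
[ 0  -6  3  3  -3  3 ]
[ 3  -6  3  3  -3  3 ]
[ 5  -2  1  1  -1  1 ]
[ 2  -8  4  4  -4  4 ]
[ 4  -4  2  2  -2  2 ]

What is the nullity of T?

4

Row reduce to echelon form.
Swap R1 ↔ R2
R3 ← R3 − (5/3)·R1: [0, 8, -4, -4, 4, -4]
R4 ← R4 − (2/3)·R1: [0, -4, 2, 2, -2, 2]
R5 ← R5 − (4/3)·R1: [0, 4, -2, -2, 2, -2]
R3 ← R3 + (4/3)·R2: [0, 0, 0, 0, 0, 0]
R4 ← R4 − (2/3)·R2: [0, 0, 0, 0, 0, 0]
R5 ← R5 + (2/3)·R2: [0, 0, 0, 0, 0, 0]
2 nonzero rows, so rank(T) = 2.
T has 6 columns; by rank–nullity, nullity = 6 − 2 = 4.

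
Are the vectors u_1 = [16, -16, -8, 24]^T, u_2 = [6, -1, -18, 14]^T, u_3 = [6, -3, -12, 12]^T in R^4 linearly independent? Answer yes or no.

no

Form the matrix with these vectors as rows and row reduce.
R2 ← R2 − (3/8)·R1: [0, 5, -15, 5]
R3 ← R3 − (3/8)·R1: [0, 3, -9, 3]
R3 ← R3 − (3/5)·R2: [0, 0, 0, 0]
2 nonzero rows, so the 3 vectors span a space of dimension 2.
Since 2 < 3, the vectors are linearly dependent.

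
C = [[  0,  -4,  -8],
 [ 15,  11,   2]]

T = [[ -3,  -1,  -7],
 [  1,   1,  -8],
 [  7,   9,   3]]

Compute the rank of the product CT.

First compute CT:
[[-60, -76,   8],
 [-20,  14, -187]]
Now row reduce the product.
R2 ← R2 − (1/3)·R1: [0, 118/3, -569/3]
2 nonzero rows, so rank(CT) = 2.

2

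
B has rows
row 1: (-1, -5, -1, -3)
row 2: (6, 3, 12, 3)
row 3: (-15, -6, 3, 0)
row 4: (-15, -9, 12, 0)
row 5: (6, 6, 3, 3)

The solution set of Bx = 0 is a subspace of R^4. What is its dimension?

Row reduce to echelon form.
R2 ← R2 + (6)·R1: [0, -27, 6, -15]
R3 ← R3 − (15)·R1: [0, 69, 18, 45]
R4 ← R4 − (15)·R1: [0, 66, 27, 45]
R5 ← R5 + (6)·R1: [0, -24, -3, -15]
R3 ← R3 + (23/9)·R2: [0, 0, 100/3, 20/3]
R4 ← R4 + (22/9)·R2: [0, 0, 125/3, 25/3]
R5 ← R5 − (8/9)·R2: [0, 0, -25/3, -5/3]
R4 ← R4 − (5/4)·R3: [0, 0, 0, 0]
R5 ← R5 + (1/4)·R3: [0, 0, 0, 0]
3 nonzero rows, so rank(B) = 3.
B has 4 columns; by rank–nullity, nullity = 4 − 3 = 1.

1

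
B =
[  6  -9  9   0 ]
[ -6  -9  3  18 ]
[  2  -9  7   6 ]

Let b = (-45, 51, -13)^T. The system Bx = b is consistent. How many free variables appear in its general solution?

Row reduce the augmented matrix [B | b].
R2 ← R2 + R1: [0, -18, 12, 18, 6]
R3 ← R3 − (1/3)·R1: [0, -6, 4, 6, 2]
R3 ← R3 − (1/3)·R2: [0, 0, 0, 0, 0]
The echelon form has 2 nonzero rows, and every pivot lies in the first 4 columns, so rank(B) = rank([B|b]) = 2.
The system is consistent.
Free variables = (unknowns) − (rank) = 4 − 2 = 2.

2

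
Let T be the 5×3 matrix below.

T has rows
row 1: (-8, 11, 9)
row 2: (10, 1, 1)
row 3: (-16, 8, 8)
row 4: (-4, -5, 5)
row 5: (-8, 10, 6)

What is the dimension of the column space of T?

Row reduce to echelon form.
R2 ← R2 + (5/4)·R1: [0, 59/4, 49/4]
R3 ← R3 − (2)·R1: [0, -14, -10]
R4 ← R4 − (1/2)·R1: [0, -21/2, 1/2]
R5 ← R5 − R1: [0, -1, -3]
R3 ← R3 + (56/59)·R2: [0, 0, 96/59]
R4 ← R4 + (42/59)·R2: [0, 0, 544/59]
R5 ← R5 + (4/59)·R2: [0, 0, -128/59]
R4 ← R4 − (17/3)·R3: [0, 0, 0]
R5 ← R5 + (4/3)·R3: [0, 0, 0]
Echelon form has 3 nonzero rows, so rank(T) = 3.
The column space has dimension equal to the rank: 3.

3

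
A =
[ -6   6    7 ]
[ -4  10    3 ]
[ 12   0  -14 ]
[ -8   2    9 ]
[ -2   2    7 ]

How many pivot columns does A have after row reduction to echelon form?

Row reduce to echelon form.
R2 ← R2 − (2/3)·R1: [0, 6, -5/3]
R3 ← R3 + (2)·R1: [0, 12, 0]
R4 ← R4 − (4/3)·R1: [0, -6, -1/3]
R5 ← R5 − (1/3)·R1: [0, 0, 14/3]
R3 ← R3 − (2)·R2: [0, 0, 10/3]
R4 ← R4 + R2: [0, 0, -2]
R4 ← R4 + (3/5)·R3: [0, 0, 0]
R5 ← R5 − (7/5)·R3: [0, 0, 0]
Echelon form has 3 nonzero rows, so rank(A) = 3.
Each nonzero row contributes one pivot column: 3 pivot columns.

3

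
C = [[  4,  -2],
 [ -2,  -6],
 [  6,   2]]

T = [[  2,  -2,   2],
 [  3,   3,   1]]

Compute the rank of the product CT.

First compute CT:
[[  2, -14,   6],
 [-22, -14, -10],
 [ 18,  -6,  14]]
Now row reduce the product.
R2 ← R2 + (11)·R1: [0, -168, 56]
R3 ← R3 − (9)·R1: [0, 120, -40]
R3 ← R3 + (5/7)·R2: [0, 0, 0]
2 nonzero rows, so rank(CT) = 2.

2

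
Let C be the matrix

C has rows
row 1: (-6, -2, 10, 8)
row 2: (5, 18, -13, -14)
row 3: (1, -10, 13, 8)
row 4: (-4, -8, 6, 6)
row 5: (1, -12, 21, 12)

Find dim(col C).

4

Row reduce to echelon form.
R2 ← R2 + (5/6)·R1: [0, 49/3, -14/3, -22/3]
R3 ← R3 + (1/6)·R1: [0, -31/3, 44/3, 28/3]
R4 ← R4 − (2/3)·R1: [0, -20/3, -2/3, 2/3]
R5 ← R5 + (1/6)·R1: [0, -37/3, 68/3, 40/3]
R3 ← R3 + (31/49)·R2: [0, 0, 82/7, 230/49]
R4 ← R4 + (20/49)·R2: [0, 0, -18/7, -114/49]
R5 ← R5 + (37/49)·R2: [0, 0, 134/7, 382/49]
R4 ← R4 + (9/41)·R3: [0, 0, 0, -372/287]
R5 ← R5 − (67/41)·R3: [0, 0, 0, 36/287]
R5 ← R5 + (3/31)·R4: [0, 0, 0, 0]
Echelon form has 4 nonzero rows, so rank(C) = 4.
The column space has dimension equal to the rank: 4.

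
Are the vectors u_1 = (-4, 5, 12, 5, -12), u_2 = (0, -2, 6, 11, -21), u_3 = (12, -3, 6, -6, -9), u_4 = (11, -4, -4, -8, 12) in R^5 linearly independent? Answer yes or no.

Form the matrix with these vectors as rows and row reduce.
R3 ← R3 + (3)·R1: [0, 12, 42, 9, -45]
R4 ← R4 + (11/4)·R1: [0, 39/4, 29, 23/4, -21]
R3 ← R3 + (6)·R2: [0, 0, 78, 75, -171]
R4 ← R4 + (39/8)·R2: [0, 0, 233/4, 475/8, -987/8]
R4 ← R4 − (233/312)·R3: [0, 0, 0, 175/52, 225/52]
4 nonzero rows, so the 4 vectors span a space of dimension 4.
Since 4 = 4, the vectors are linearly independent.

yes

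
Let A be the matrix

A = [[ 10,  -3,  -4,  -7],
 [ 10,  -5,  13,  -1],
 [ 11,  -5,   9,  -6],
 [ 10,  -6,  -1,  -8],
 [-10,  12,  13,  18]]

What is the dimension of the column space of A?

Row reduce to echelon form.
R2 ← R2 − R1: [0, -2, 17, 6]
R3 ← R3 − (11/10)·R1: [0, -17/10, 67/5, 17/10]
R4 ← R4 − R1: [0, -3, 3, -1]
R5 ← R5 + R1: [0, 9, 9, 11]
R3 ← R3 − (17/20)·R2: [0, 0, -21/20, -17/5]
R4 ← R4 − (3/2)·R2: [0, 0, -45/2, -10]
R5 ← R5 + (9/2)·R2: [0, 0, 171/2, 38]
R4 ← R4 − (150/7)·R3: [0, 0, 0, 440/7]
R5 ← R5 + (570/7)·R3: [0, 0, 0, -1672/7]
R5 ← R5 + (19/5)·R4: [0, 0, 0, 0]
Echelon form has 4 nonzero rows, so rank(A) = 4.
The column space has dimension equal to the rank: 4.

4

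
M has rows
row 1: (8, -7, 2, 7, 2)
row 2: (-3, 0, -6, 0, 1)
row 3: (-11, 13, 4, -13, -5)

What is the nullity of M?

Row reduce to echelon form.
R2 ← R2 + (3/8)·R1: [0, -21/8, -21/4, 21/8, 7/4]
R3 ← R3 + (11/8)·R1: [0, 27/8, 27/4, -27/8, -9/4]
R3 ← R3 + (9/7)·R2: [0, 0, 0, 0, 0]
2 nonzero rows, so rank(M) = 2.
M has 5 columns; by rank–nullity, nullity = 5 − 2 = 3.

3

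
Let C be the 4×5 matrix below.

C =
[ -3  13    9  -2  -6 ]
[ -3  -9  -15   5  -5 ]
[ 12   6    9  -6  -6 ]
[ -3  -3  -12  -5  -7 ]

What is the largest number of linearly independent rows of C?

Row reduce to echelon form.
R2 ← R2 − R1: [0, -22, -24, 7, 1]
R3 ← R3 + (4)·R1: [0, 58, 45, -14, -30]
R4 ← R4 − R1: [0, -16, -21, -3, -1]
R3 ← R3 + (29/11)·R2: [0, 0, -201/11, 49/11, -301/11]
R4 ← R4 − (8/11)·R2: [0, 0, -39/11, -89/11, -19/11]
R4 ← R4 − (13/67)·R3: [0, 0, 0, -600/67, 240/67]
Echelon form has 4 nonzero rows, so rank(C) = 4.
The rank gives the maximum number of linearly independent rows: 4.

4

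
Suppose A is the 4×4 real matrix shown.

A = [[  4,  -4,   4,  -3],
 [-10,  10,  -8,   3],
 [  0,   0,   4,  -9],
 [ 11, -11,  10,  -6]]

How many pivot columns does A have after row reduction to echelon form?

2

Row reduce to echelon form.
R2 ← R2 + (5/2)·R1: [0, 0, 2, -9/2]
R4 ← R4 − (11/4)·R1: [0, 0, -1, 9/4]
R3 ← R3 − (2)·R2: [0, 0, 0, 0]
R4 ← R4 + (1/2)·R2: [0, 0, 0, 0]
Echelon form has 2 nonzero rows, so rank(A) = 2.
Each nonzero row contributes one pivot column: 2 pivot columns.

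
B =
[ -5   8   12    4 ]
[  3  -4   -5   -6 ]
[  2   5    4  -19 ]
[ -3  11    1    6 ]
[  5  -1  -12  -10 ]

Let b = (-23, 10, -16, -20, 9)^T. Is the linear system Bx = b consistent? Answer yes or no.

Row reduce the augmented matrix [B | b].
R2 ← R2 + (3/5)·R1: [0, 4/5, 11/5, -18/5, -19/5]
R3 ← R3 + (2/5)·R1: [0, 41/5, 44/5, -87/5, -126/5]
R4 ← R4 − (3/5)·R1: [0, 31/5, -31/5, 18/5, -31/5]
R5 ← R5 + R1: [0, 7, 0, -6, -14]
R3 ← R3 − (41/4)·R2: [0, 0, -55/4, 39/2, 55/4]
R4 ← R4 − (31/4)·R2: [0, 0, -93/4, 63/2, 93/4]
R5 ← R5 − (35/4)·R2: [0, 0, -77/4, 51/2, 77/4]
R4 ← R4 − (93/55)·R3: [0, 0, 0, -81/55, 0]
R5 ← R5 − (7/5)·R3: [0, 0, 0, -9/5, 0]
R5 ← R5 − (11/9)·R4: [0, 0, 0, 0, 0]
The echelon form has 4 nonzero rows, and every pivot lies in the first 4 columns, so rank(B) = rank([B|b]) = 4.
The system is consistent.

yes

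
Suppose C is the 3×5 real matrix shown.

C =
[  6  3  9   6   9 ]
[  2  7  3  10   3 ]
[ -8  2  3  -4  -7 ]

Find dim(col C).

Row reduce to echelon form.
R2 ← R2 − (1/3)·R1: [0, 6, 0, 8, 0]
R3 ← R3 + (4/3)·R1: [0, 6, 15, 4, 5]
R3 ← R3 − R2: [0, 0, 15, -4, 5]
Echelon form has 3 nonzero rows, so rank(C) = 3.
The column space has dimension equal to the rank: 3.

3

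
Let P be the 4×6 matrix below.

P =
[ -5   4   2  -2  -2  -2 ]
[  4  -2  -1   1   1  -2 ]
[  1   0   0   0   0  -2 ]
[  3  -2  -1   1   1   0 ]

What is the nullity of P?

Row reduce to echelon form.
R2 ← R2 + (4/5)·R1: [0, 6/5, 3/5, -3/5, -3/5, -18/5]
R3 ← R3 + (1/5)·R1: [0, 4/5, 2/5, -2/5, -2/5, -12/5]
R4 ← R4 + (3/5)·R1: [0, 2/5, 1/5, -1/5, -1/5, -6/5]
R3 ← R3 − (2/3)·R2: [0, 0, 0, 0, 0, 0]
R4 ← R4 − (1/3)·R2: [0, 0, 0, 0, 0, 0]
2 nonzero rows, so rank(P) = 2.
P has 6 columns; by rank–nullity, nullity = 6 − 2 = 4.

4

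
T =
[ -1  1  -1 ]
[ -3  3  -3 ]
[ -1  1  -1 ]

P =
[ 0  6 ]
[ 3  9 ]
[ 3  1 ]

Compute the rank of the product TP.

1

First compute TP:
[[  0,   2],
 [  0,   6],
 [  0,   2]]
Now row reduce the product.
R2 ← R2 − (3)·R1: [0, 0]
R3 ← R3 − R1: [0, 0]
1 nonzero row, so rank(TP) = 1.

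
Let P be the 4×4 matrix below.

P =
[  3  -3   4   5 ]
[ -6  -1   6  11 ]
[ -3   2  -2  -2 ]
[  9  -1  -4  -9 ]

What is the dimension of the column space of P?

Row reduce to echelon form.
R2 ← R2 + (2)·R1: [0, -7, 14, 21]
R3 ← R3 + R1: [0, -1, 2, 3]
R4 ← R4 − (3)·R1: [0, 8, -16, -24]
R3 ← R3 − (1/7)·R2: [0, 0, 0, 0]
R4 ← R4 + (8/7)·R2: [0, 0, 0, 0]
Echelon form has 2 nonzero rows, so rank(P) = 2.
The column space has dimension equal to the rank: 2.

2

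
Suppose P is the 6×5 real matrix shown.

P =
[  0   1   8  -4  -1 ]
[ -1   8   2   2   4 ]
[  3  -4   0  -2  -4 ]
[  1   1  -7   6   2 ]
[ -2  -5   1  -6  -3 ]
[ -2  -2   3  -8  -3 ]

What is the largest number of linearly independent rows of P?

4

Row reduce to echelon form.
Swap R1 ↔ R2
R3 ← R3 + (3)·R1: [0, 20, 6, 4, 8]
R4 ← R4 + R1: [0, 9, -5, 8, 6]
R5 ← R5 − (2)·R1: [0, -21, -3, -10, -11]
R6 ← R6 − (2)·R1: [0, -18, -1, -12, -11]
R3 ← R3 − (20)·R2: [0, 0, -154, 84, 28]
R4 ← R4 − (9)·R2: [0, 0, -77, 44, 15]
R5 ← R5 + (21)·R2: [0, 0, 165, -94, -32]
R6 ← R6 + (18)·R2: [0, 0, 143, -84, -29]
R4 ← R4 − (1/2)·R3: [0, 0, 0, 2, 1]
R5 ← R5 + (15/14)·R3: [0, 0, 0, -4, -2]
R6 ← R6 + (13/14)·R3: [0, 0, 0, -6, -3]
R5 ← R5 + (2)·R4: [0, 0, 0, 0, 0]
R6 ← R6 + (3)·R4: [0, 0, 0, 0, 0]
Echelon form has 4 nonzero rows, so rank(P) = 4.
The rank gives the maximum number of linearly independent rows: 4.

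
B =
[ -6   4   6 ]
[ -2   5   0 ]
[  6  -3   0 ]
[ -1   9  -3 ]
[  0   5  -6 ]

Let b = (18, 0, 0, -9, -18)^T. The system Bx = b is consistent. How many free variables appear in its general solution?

0

Row reduce the augmented matrix [B | b].
R2 ← R2 − (1/3)·R1: [0, 11/3, -2, -6]
R3 ← R3 + R1: [0, 1, 6, 18]
R4 ← R4 − (1/6)·R1: [0, 25/3, -4, -12]
R3 ← R3 − (3/11)·R2: [0, 0, 72/11, 216/11]
R4 ← R4 − (25/11)·R2: [0, 0, 6/11, 18/11]
R5 ← R5 − (15/11)·R2: [0, 0, -36/11, -108/11]
R4 ← R4 − (1/12)·R3: [0, 0, 0, 0]
R5 ← R5 + (1/2)·R3: [0, 0, 0, 0]
The echelon form has 3 nonzero rows, and every pivot lies in the first 3 columns, so rank(B) = rank([B|b]) = 3.
The system is consistent.
Free variables = (unknowns) − (rank) = 3 − 3 = 0.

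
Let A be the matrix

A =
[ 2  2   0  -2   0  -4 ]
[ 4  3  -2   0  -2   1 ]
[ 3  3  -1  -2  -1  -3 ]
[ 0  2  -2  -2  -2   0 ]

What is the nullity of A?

Row reduce to echelon form.
R2 ← R2 − (2)·R1: [0, -1, -2, 4, -2, 9]
R3 ← R3 − (3/2)·R1: [0, 0, -1, 1, -1, 3]
R4 ← R4 + (2)·R2: [0, 0, -6, 6, -6, 18]
R4 ← R4 − (6)·R3: [0, 0, 0, 0, 0, 0]
3 nonzero rows, so rank(A) = 3.
A has 6 columns; by rank–nullity, nullity = 6 − 3 = 3.

3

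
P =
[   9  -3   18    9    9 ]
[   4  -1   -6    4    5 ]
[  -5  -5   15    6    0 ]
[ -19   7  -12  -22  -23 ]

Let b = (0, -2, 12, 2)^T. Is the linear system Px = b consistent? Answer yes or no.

Row reduce the augmented matrix [P | b].
R2 ← R2 − (4/9)·R1: [0, 1/3, -14, 0, 1, -2]
R3 ← R3 + (5/9)·R1: [0, -20/3, 25, 11, 5, 12]
R4 ← R4 + (19/9)·R1: [0, 2/3, 26, -3, -4, 2]
R3 ← R3 + (20)·R2: [0, 0, -255, 11, 25, -28]
R4 ← R4 − (2)·R2: [0, 0, 54, -3, -6, 6]
R4 ← R4 + (18/85)·R3: [0, 0, 0, -57/85, -12/17, 6/85]
The echelon form has 4 nonzero rows, and every pivot lies in the first 5 columns, so rank(P) = rank([P|b]) = 4.
The system is consistent.

yes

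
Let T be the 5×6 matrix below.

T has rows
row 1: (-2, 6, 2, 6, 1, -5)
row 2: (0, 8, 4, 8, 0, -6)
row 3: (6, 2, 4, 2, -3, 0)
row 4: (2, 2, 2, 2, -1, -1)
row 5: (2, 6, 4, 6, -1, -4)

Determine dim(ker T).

4

Row reduce to echelon form.
R3 ← R3 + (3)·R1: [0, 20, 10, 20, 0, -15]
R4 ← R4 + R1: [0, 8, 4, 8, 0, -6]
R5 ← R5 + R1: [0, 12, 6, 12, 0, -9]
R3 ← R3 − (5/2)·R2: [0, 0, 0, 0, 0, 0]
R4 ← R4 − R2: [0, 0, 0, 0, 0, 0]
R5 ← R5 − (3/2)·R2: [0, 0, 0, 0, 0, 0]
2 nonzero rows, so rank(T) = 2.
T has 6 columns; by rank–nullity, nullity = 6 − 2 = 4.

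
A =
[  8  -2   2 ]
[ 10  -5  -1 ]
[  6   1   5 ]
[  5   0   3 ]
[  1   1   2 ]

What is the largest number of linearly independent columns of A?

Row reduce to echelon form.
R2 ← R2 − (5/4)·R1: [0, -5/2, -7/2]
R3 ← R3 − (3/4)·R1: [0, 5/2, 7/2]
R4 ← R4 − (5/8)·R1: [0, 5/4, 7/4]
R5 ← R5 − (1/8)·R1: [0, 5/4, 7/4]
R3 ← R3 + R2: [0, 0, 0]
R4 ← R4 + (1/2)·R2: [0, 0, 0]
R5 ← R5 + (1/2)·R2: [0, 0, 0]
Echelon form has 2 nonzero rows, so rank(A) = 2.
The rank gives the maximum number of linearly independent columns: 2.

2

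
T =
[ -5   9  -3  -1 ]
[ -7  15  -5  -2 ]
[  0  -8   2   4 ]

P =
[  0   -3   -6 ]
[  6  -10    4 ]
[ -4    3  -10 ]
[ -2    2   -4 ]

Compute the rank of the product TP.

2

First compute TP:
[[ 68, -86, 100],
 [114, -148, 160],
 [-64,  94, -68]]
Now row reduce the product.
R2 ← R2 − (57/34)·R1: [0, -65/17, -130/17]
R3 ← R3 + (16/17)·R1: [0, 222/17, 444/17]
R3 ← R3 + (222/65)·R2: [0, 0, 0]
2 nonzero rows, so rank(TP) = 2.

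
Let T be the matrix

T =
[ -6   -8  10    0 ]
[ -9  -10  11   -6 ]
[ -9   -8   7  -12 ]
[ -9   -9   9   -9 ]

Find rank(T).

2

Row reduce to echelon form.
R2 ← R2 − (3/2)·R1: [0, 2, -4, -6]
R3 ← R3 − (3/2)·R1: [0, 4, -8, -12]
R4 ← R4 − (3/2)·R1: [0, 3, -6, -9]
R3 ← R3 − (2)·R2: [0, 0, 0, 0]
R4 ← R4 − (3/2)·R2: [0, 0, 0, 0]
Echelon form has 2 nonzero rows, so rank(T) = 2.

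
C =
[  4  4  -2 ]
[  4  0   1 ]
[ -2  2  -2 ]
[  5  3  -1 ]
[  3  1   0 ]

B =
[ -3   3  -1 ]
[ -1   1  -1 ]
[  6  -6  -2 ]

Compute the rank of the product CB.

First compute CB:
[[-28,  28,  -4],
 [ -6,   6,  -6],
 [ -8,   8,   4],
 [-24,  24,  -6],
 [-10,  10,  -4]]
Now row reduce the product.
R2 ← R2 − (3/14)·R1: [0, 0, -36/7]
R3 ← R3 − (2/7)·R1: [0, 0, 36/7]
R4 ← R4 − (6/7)·R1: [0, 0, -18/7]
R5 ← R5 − (5/14)·R1: [0, 0, -18/7]
R3 ← R3 + R2: [0, 0, 0]
R4 ← R4 − (1/2)·R2: [0, 0, 0]
R5 ← R5 − (1/2)·R2: [0, 0, 0]
2 nonzero rows, so rank(CB) = 2.

2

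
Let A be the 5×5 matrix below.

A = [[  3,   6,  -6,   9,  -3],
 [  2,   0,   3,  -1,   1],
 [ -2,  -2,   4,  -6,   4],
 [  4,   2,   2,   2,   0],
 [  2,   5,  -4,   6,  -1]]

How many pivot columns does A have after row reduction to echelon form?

3

Row reduce to echelon form.
R2 ← R2 − (2/3)·R1: [0, -4, 7, -7, 3]
R3 ← R3 + (2/3)·R1: [0, 2, 0, 0, 2]
R4 ← R4 − (4/3)·R1: [0, -6, 10, -10, 4]
R5 ← R5 − (2/3)·R1: [0, 1, 0, 0, 1]
R3 ← R3 + (1/2)·R2: [0, 0, 7/2, -7/2, 7/2]
R4 ← R4 − (3/2)·R2: [0, 0, -1/2, 1/2, -1/2]
R5 ← R5 + (1/4)·R2: [0, 0, 7/4, -7/4, 7/4]
R4 ← R4 + (1/7)·R3: [0, 0, 0, 0, 0]
R5 ← R5 − (1/2)·R3: [0, 0, 0, 0, 0]
Echelon form has 3 nonzero rows, so rank(A) = 3.
Each nonzero row contributes one pivot column: 3 pivot columns.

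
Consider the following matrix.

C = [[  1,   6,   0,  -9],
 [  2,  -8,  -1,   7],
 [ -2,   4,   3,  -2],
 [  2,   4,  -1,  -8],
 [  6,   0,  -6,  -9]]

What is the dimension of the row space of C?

Row reduce to echelon form.
R2 ← R2 − (2)·R1: [0, -20, -1, 25]
R3 ← R3 + (2)·R1: [0, 16, 3, -20]
R4 ← R4 − (2)·R1: [0, -8, -1, 10]
R5 ← R5 − (6)·R1: [0, -36, -6, 45]
R3 ← R3 + (4/5)·R2: [0, 0, 11/5, 0]
R4 ← R4 − (2/5)·R2: [0, 0, -3/5, 0]
R5 ← R5 − (9/5)·R2: [0, 0, -21/5, 0]
R4 ← R4 + (3/11)·R3: [0, 0, 0, 0]
R5 ← R5 + (21/11)·R3: [0, 0, 0, 0]
Echelon form has 3 nonzero rows, so rank(C) = 3.
The row space has dimension equal to the rank: 3.

3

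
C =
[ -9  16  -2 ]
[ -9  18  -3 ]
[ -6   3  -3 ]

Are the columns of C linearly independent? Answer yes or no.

yes

Row reduce C to echelon form.
R2 ← R2 − R1: [0, 2, -1]
R3 ← R3 − (2/3)·R1: [0, -23/3, -5/3]
R3 ← R3 + (23/6)·R2: [0, 0, -11/2]
3 pivots among 3 columns.
Every column is a pivot column, so the columns are linearly independent.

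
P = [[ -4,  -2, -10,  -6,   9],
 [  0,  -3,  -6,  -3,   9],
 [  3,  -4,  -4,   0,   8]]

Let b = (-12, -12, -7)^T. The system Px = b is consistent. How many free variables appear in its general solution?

Row reduce the augmented matrix [P | b].
R3 ← R3 + (3/4)·R1: [0, -11/2, -23/2, -9/2, 59/4, -16]
R3 ← R3 − (11/6)·R2: [0, 0, -1/2, 1, -7/4, 6]
The echelon form has 3 nonzero rows, and every pivot lies in the first 5 columns, so rank(P) = rank([P|b]) = 3.
The system is consistent.
Free variables = (unknowns) − (rank) = 5 − 3 = 2.

2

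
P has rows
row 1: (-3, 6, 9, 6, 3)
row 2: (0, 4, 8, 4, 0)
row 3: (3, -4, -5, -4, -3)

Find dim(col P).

Row reduce to echelon form.
R3 ← R3 + R1: [0, 2, 4, 2, 0]
R3 ← R3 − (1/2)·R2: [0, 0, 0, 0, 0]
Echelon form has 2 nonzero rows, so rank(P) = 2.
The column space has dimension equal to the rank: 2.

2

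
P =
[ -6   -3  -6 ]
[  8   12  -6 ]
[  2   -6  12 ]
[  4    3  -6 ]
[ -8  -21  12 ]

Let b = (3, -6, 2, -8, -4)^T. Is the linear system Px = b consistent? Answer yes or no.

Row reduce the augmented matrix [P | b].
R2 ← R2 + (4/3)·R1: [0, 8, -14, -2]
R3 ← R3 + (1/3)·R1: [0, -7, 10, 3]
R4 ← R4 + (2/3)·R1: [0, 1, -10, -6]
R5 ← R5 − (4/3)·R1: [0, -17, 20, -8]
R3 ← R3 + (7/8)·R2: [0, 0, -9/4, 5/4]
R4 ← R4 − (1/8)·R2: [0, 0, -33/4, -23/4]
R5 ← R5 + (17/8)·R2: [0, 0, -39/4, -49/4]
R4 ← R4 − (11/3)·R3: [0, 0, 0, -31/3]
R5 ← R5 − (13/3)·R3: [0, 0, 0, -53/3]
R5 ← R5 − (53/31)·R4: [0, 0, 0, 0]
The echelon form has 4 nonzero rows; the last pivot sits in the augmented column, so rank(P) = 3 but rank([P|b]) = 4.
Since the ranks differ, the system is inconsistent.

no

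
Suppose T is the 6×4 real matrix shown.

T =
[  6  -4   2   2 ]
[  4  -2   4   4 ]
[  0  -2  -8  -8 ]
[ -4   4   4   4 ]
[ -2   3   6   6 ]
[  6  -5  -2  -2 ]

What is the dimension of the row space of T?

Row reduce to echelon form.
R2 ← R2 − (2/3)·R1: [0, 2/3, 8/3, 8/3]
R4 ← R4 + (2/3)·R1: [0, 4/3, 16/3, 16/3]
R5 ← R5 + (1/3)·R1: [0, 5/3, 20/3, 20/3]
R6 ← R6 − R1: [0, -1, -4, -4]
R3 ← R3 + (3)·R2: [0, 0, 0, 0]
R4 ← R4 − (2)·R2: [0, 0, 0, 0]
R5 ← R5 − (5/2)·R2: [0, 0, 0, 0]
R6 ← R6 + (3/2)·R2: [0, 0, 0, 0]
Echelon form has 2 nonzero rows, so rank(T) = 2.
The row space has dimension equal to the rank: 2.

2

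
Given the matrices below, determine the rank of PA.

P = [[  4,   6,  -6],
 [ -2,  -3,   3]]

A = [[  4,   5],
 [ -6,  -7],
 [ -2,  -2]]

First compute PA:
[[ -8, -10],
 [  4,   5]]
Now row reduce the product.
R2 ← R2 + (1/2)·R1: [0, 0]
1 nonzero row, so rank(PA) = 1.

1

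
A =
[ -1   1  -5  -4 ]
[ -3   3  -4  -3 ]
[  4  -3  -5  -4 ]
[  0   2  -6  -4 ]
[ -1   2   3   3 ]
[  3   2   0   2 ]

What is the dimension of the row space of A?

Row reduce to echelon form.
R2 ← R2 − (3)·R1: [0, 0, 11, 9]
R3 ← R3 + (4)·R1: [0, 1, -25, -20]
R5 ← R5 − R1: [0, 1, 8, 7]
R6 ← R6 + (3)·R1: [0, 5, -15, -10]
Swap R2 ↔ R3
R4 ← R4 − (2)·R2: [0, 0, 44, 36]
R5 ← R5 − R2: [0, 0, 33, 27]
R6 ← R6 − (5)·R2: [0, 0, 110, 90]
R4 ← R4 − (4)·R3: [0, 0, 0, 0]
R5 ← R5 − (3)·R3: [0, 0, 0, 0]
R6 ← R6 − (10)·R3: [0, 0, 0, 0]
Echelon form has 3 nonzero rows, so rank(A) = 3.
The row space has dimension equal to the rank: 3.

3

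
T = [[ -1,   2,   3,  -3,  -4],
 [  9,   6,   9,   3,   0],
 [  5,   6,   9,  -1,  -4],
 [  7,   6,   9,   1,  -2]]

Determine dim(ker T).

Row reduce to echelon form.
R2 ← R2 + (9)·R1: [0, 24, 36, -24, -36]
R3 ← R3 + (5)·R1: [0, 16, 24, -16, -24]
R4 ← R4 + (7)·R1: [0, 20, 30, -20, -30]
R3 ← R3 − (2/3)·R2: [0, 0, 0, 0, 0]
R4 ← R4 − (5/6)·R2: [0, 0, 0, 0, 0]
2 nonzero rows, so rank(T) = 2.
T has 5 columns; by rank–nullity, nullity = 5 − 2 = 3.

3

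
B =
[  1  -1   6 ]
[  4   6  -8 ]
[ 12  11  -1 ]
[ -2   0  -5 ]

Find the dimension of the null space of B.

0

Row reduce to echelon form.
R2 ← R2 − (4)·R1: [0, 10, -32]
R3 ← R3 − (12)·R1: [0, 23, -73]
R4 ← R4 + (2)·R1: [0, -2, 7]
R3 ← R3 − (23/10)·R2: [0, 0, 3/5]
R4 ← R4 + (1/5)·R2: [0, 0, 3/5]
R4 ← R4 − R3: [0, 0, 0]
3 nonzero rows, so rank(B) = 3.
B has 3 columns; by rank–nullity, nullity = 3 − 3 = 0.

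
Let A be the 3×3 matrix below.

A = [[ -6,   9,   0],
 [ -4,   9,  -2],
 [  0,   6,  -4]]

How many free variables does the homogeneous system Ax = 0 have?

Row reduce to echelon form.
R2 ← R2 − (2/3)·R1: [0, 3, -2]
R3 ← R3 − (2)·R2: [0, 0, 0]
2 nonzero rows, so rank(A) = 2.
A has 3 columns; by rank–nullity, nullity = 3 − 2 = 1.

1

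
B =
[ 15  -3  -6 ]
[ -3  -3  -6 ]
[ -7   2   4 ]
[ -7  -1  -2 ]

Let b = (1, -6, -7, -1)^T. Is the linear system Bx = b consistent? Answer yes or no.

Row reduce the augmented matrix [B | b].
R2 ← R2 + (1/5)·R1: [0, -18/5, -36/5, -29/5]
R3 ← R3 + (7/15)·R1: [0, 3/5, 6/5, -98/15]
R4 ← R4 + (7/15)·R1: [0, -12/5, -24/5, -8/15]
R3 ← R3 + (1/6)·R2: [0, 0, 0, -15/2]
R4 ← R4 − (2/3)·R2: [0, 0, 0, 10/3]
R4 ← R4 + (4/9)·R3: [0, 0, 0, 0]
The echelon form has 3 nonzero rows; the last pivot sits in the augmented column, so rank(B) = 2 but rank([B|b]) = 3.
Since the ranks differ, the system is inconsistent.

no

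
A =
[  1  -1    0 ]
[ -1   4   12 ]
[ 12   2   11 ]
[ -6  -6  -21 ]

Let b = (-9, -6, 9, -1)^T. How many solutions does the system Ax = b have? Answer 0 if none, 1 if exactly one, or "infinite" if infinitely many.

0

Row reduce the augmented matrix [A | b].
R2 ← R2 + R1: [0, 3, 12, -15]
R3 ← R3 − (12)·R1: [0, 14, 11, 117]
R4 ← R4 + (6)·R1: [0, -12, -21, -55]
R3 ← R3 − (14/3)·R2: [0, 0, -45, 187]
R4 ← R4 + (4)·R2: [0, 0, 27, -115]
R4 ← R4 + (3/5)·R3: [0, 0, 0, -14/5]
The echelon form has 4 nonzero rows; the last pivot sits in the augmented column, so rank(A) = 3 but rank([A|b]) = 4.
Since the ranks differ, the system is inconsistent.
It has no solutions.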